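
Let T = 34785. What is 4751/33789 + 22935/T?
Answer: 6964550/8706299 ≈ 0.79994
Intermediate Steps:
4751/33789 + 22935/T = 4751/33789 + 22935/34785 = 4751*(1/33789) + 22935*(1/34785) = 4751/33789 + 1529/2319 = 6964550/8706299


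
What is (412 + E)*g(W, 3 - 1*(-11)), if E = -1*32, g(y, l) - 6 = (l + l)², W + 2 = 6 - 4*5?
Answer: 300200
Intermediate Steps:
W = -16 (W = -2 + (6 - 4*5) = -2 + (6 - 20) = -2 - 14 = -16)
g(y, l) = 6 + 4*l² (g(y, l) = 6 + (l + l)² = 6 + (2*l)² = 6 + 4*l²)
E = -32
(412 + E)*g(W, 3 - 1*(-11)) = (412 - 32)*(6 + 4*(3 - 1*(-11))²) = 380*(6 + 4*(3 + 11)²) = 380*(6 + 4*14²) = 380*(6 + 4*196) = 380*(6 + 784) = 380*790 = 300200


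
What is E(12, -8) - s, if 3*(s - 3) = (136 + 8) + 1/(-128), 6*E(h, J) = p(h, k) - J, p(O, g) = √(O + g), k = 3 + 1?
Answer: -18815/384 ≈ -48.997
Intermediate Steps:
k = 4
E(h, J) = -J/6 + √(4 + h)/6 (E(h, J) = (√(h + 4) - J)/6 = (√(4 + h) - J)/6 = -J/6 + √(4 + h)/6)
s = 19583/384 (s = 3 + ((136 + 8) + 1/(-128))/3 = 3 + (144 - 1/128)/3 = 3 + (⅓)*(18431/128) = 3 + 18431/384 = 19583/384 ≈ 50.997)
E(12, -8) - s = (-⅙*(-8) + √(4 + 12)/6) - 1*19583/384 = (4/3 + √16/6) - 19583/384 = (4/3 + (⅙)*4) - 19583/384 = (4/3 + ⅔) - 19583/384 = 2 - 19583/384 = -18815/384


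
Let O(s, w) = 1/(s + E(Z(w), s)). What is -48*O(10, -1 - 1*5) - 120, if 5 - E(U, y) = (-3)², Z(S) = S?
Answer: -128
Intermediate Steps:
E(U, y) = -4 (E(U, y) = 5 - 1*(-3)² = 5 - 1*9 = 5 - 9 = -4)
O(s, w) = 1/(-4 + s) (O(s, w) = 1/(s - 4) = 1/(-4 + s))
-48*O(10, -1 - 1*5) - 120 = -48/(-4 + 10) - 120 = -48/6 - 120 = -48*⅙ - 120 = -8 - 120 = -128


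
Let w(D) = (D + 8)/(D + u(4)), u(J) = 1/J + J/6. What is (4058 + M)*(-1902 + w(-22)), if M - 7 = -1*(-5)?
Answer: -177984060/23 ≈ -7.7384e+6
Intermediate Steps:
M = 12 (M = 7 - 1*(-5) = 7 + 5 = 12)
u(J) = 1/J + J/6 (u(J) = 1/J + J*(⅙) = 1/J + J/6)
w(D) = (8 + D)/(11/12 + D) (w(D) = (D + 8)/(D + (1/4 + (⅙)*4)) = (8 + D)/(D + (¼ + ⅔)) = (8 + D)/(D + 11/12) = (8 + D)/(11/12 + D))
(4058 + M)*(-1902 + w(-22)) = (4058 + 12)*(-1902 + 12*(8 - 22)/(11 + 12*(-22))) = 4070*(-1902 + 12*(-14)/(11 - 264)) = 4070*(-1902 + 12*(-14)/(-253)) = 4070*(-1902 + 12*(-1/253)*(-14)) = 4070*(-1902 + 168/253) = 4070*(-481038/253) = -177984060/23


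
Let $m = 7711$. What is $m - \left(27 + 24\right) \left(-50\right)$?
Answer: $10261$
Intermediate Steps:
$m - \left(27 + 24\right) \left(-50\right) = 7711 - \left(27 + 24\right) \left(-50\right) = 7711 - 51 \left(-50\right) = 7711 - -2550 = 7711 + 2550 = 10261$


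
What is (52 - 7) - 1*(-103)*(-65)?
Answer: -6650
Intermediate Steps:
(52 - 7) - 1*(-103)*(-65) = 45 + 103*(-65) = 45 - 6695 = -6650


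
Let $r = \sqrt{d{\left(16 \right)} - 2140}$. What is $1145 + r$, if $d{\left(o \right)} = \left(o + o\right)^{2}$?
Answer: $1145 + 6 i \sqrt{31} \approx 1145.0 + 33.407 i$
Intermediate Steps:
$d{\left(o \right)} = 4 o^{2}$ ($d{\left(o \right)} = \left(2 o\right)^{2} = 4 o^{2}$)
$r = 6 i \sqrt{31}$ ($r = \sqrt{4 \cdot 16^{2} - 2140} = \sqrt{4 \cdot 256 - 2140} = \sqrt{1024 - 2140} = \sqrt{-1116} = 6 i \sqrt{31} \approx 33.407 i$)
$1145 + r = 1145 + 6 i \sqrt{31}$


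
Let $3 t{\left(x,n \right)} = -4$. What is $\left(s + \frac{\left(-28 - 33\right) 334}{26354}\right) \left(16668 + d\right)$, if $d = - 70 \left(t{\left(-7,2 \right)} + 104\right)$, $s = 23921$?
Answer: $\frac{2988486210840}{13177} \approx 2.268 \cdot 10^{8}$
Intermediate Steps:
$t{\left(x,n \right)} = - \frac{4}{3}$ ($t{\left(x,n \right)} = \frac{1}{3} \left(-4\right) = - \frac{4}{3}$)
$d = - \frac{21560}{3}$ ($d = - 70 \left(- \frac{4}{3} + 104\right) = \left(-70\right) \frac{308}{3} = - \frac{21560}{3} \approx -7186.7$)
$\left(s + \frac{\left(-28 - 33\right) 334}{26354}\right) \left(16668 + d\right) = \left(23921 + \frac{\left(-28 - 33\right) 334}{26354}\right) \left(16668 - \frac{21560}{3}\right) = \left(23921 + \left(-61\right) 334 \cdot \frac{1}{26354}\right) \frac{28444}{3} = \left(23921 - \frac{10187}{13177}\right) \frac{28444}{3} = \frac{315196830}{13177} \cdot \frac{28444}{3} = \frac{2988486210840}{13177}$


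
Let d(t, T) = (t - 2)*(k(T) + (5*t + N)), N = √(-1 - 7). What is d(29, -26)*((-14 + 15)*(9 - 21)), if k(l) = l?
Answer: -38556 - 648*I*√2 ≈ -38556.0 - 916.41*I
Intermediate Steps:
N = 2*I*√2 (N = √(-8) = 2*I*√2 ≈ 2.8284*I)
d(t, T) = (-2 + t)*(T + 5*t + 2*I*√2) (d(t, T) = (t - 2)*(T + (5*t + 2*I*√2)) = (-2 + t)*(T + 5*t + 2*I*√2))
d(29, -26)*((-14 + 15)*(9 - 21)) = (-10*29 - 2*(-26) + 5*29² - 26*29 - 4*I*√2 + 2*I*29*√2)*((-14 + 15)*(9 - 21)) = (-290 + 52 + 5*841 - 754 - 4*I*√2 + 58*I*√2)*(1*(-12)) = (-290 + 52 + 4205 - 754 - 4*I*√2 + 58*I*√2)*(-12) = (3213 + 54*I*√2)*(-12) = -38556 - 648*I*√2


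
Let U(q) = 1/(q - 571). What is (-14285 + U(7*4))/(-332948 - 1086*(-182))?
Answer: 277027/2623776 ≈ 0.10558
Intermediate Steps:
U(q) = 1/(-571 + q)
(-14285 + U(7*4))/(-332948 - 1086*(-182)) = (-14285 + 1/(-571 + 7*4))/(-332948 - 1086*(-182)) = (-14285 + 1/(-571 + 28))/(-332948 + 197652) = (-14285 + 1/(-543))/(-135296) = (-14285 - 1/543)*(-1/135296) = -7756756/543*(-1/135296) = 277027/2623776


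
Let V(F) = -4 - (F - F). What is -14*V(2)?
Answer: 56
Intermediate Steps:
V(F) = -4 (V(F) = -4 - 1*0 = -4 + 0 = -4)
-14*V(2) = -14*(-4) = 56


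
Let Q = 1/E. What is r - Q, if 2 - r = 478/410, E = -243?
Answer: 41758/49815 ≈ 0.83826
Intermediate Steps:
r = 171/205 (r = 2 - 478/410 = 2 - 1*239/205 = 2 - 239/205 = 171/205 ≈ 0.83415)
Q = -1/243 (Q = 1/(-243) = -1/243 ≈ -0.0041152)
r - Q = 171/205 - 1*(-1/243) = 171/205 + 1/243 = 41758/49815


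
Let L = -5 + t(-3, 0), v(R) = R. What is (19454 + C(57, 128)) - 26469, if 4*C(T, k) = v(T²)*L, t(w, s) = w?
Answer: -13513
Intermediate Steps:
L = -8 (L = -5 - 3 = -8)
C(T, k) = -2*T² (C(T, k) = (T²*(-8))/4 = (-8*T²)/4 = -2*T²)
(19454 + C(57, 128)) - 26469 = (19454 - 2*57²) - 26469 = (19454 - 2*3249) - 26469 = (19454 - 6498) - 26469 = 12956 - 26469 = -13513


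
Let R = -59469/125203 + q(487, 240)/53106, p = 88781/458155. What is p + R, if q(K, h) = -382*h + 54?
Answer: -1018750835998367/507714429495715 ≈ -2.0065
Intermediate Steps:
p = 88781/458155 (p = 88781*(1/458155) = 88781/458155 ≈ 0.19378)
q(K, h) = 54 - 382*h
R = -2438335132/1108171753 (R = -59469/125203 + (54 - 382*240)/53106 = -59469*1/125203 + (54 - 91680)*(1/53106) = -59469/125203 - 91626*1/53106 = -59469/125203 - 15271/8851 = -2438335132/1108171753 ≈ -2.2003)
p + R = 88781/458155 - 2438335132/1108171753 = -1018750835998367/507714429495715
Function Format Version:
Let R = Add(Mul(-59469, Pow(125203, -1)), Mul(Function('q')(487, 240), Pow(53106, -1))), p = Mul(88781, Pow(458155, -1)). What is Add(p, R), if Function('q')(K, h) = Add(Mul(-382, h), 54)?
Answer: Rational(-1018750835998367, 507714429495715) ≈ -2.0065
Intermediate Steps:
p = Rational(88781, 458155) (p = Mul(88781, Rational(1, 458155)) = Rational(88781, 458155) ≈ 0.19378)
Function('q')(K, h) = Add(54, Mul(-382, h))
R = Rational(-2438335132, 1108171753) (R = Add(Mul(-59469, Pow(125203, -1)), Mul(Add(54, Mul(-382, 240)), Pow(53106, -1))) = Add(Mul(-59469, Rational(1, 125203)), Mul(Add(54, -91680), Rational(1, 53106))) = Add(Rational(-59469, 125203), Mul(-91626, Rational(1, 53106))) = Add(Rational(-59469, 125203), Rational(-15271, 8851)) = Rational(-2438335132, 1108171753) ≈ -2.2003)
Add(p, R) = Add(Rational(88781, 458155), Rational(-2438335132, 1108171753)) = Rational(-1018750835998367, 507714429495715)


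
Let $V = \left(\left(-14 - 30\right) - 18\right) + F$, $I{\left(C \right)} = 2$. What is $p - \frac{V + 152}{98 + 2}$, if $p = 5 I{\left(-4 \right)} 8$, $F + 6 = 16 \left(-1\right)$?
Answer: $\frac{1983}{25} \approx 79.32$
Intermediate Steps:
$F = -22$ ($F = -6 + 16 \left(-1\right) = -6 - 16 = -22$)
$V = -84$ ($V = \left(\left(-14 - 30\right) - 18\right) - 22 = \left(-44 - 18\right) - 22 = -62 - 22 = -84$)
$p = 80$ ($p = 5 \cdot 2 \cdot 8 = 10 \cdot 8 = 80$)
$p - \frac{V + 152}{98 + 2} = 80 - \frac{-84 + 152}{98 + 2} = 80 - \frac{68}{100} = 80 - 68 \cdot \frac{1}{100} = 80 - \frac{17}{25} = \frac{1983}{25}$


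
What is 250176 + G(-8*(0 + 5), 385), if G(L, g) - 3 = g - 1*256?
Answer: 250308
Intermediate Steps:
G(L, g) = -253 + g (G(L, g) = 3 + (g - 1*256) = 3 + (g - 256) = 3 + (-256 + g) = -253 + g)
250176 + G(-8*(0 + 5), 385) = 250176 + (-253 + 385) = 250176 + 132 = 250308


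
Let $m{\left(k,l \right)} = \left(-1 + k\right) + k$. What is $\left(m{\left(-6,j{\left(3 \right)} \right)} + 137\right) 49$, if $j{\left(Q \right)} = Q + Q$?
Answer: $6076$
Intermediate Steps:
$j{\left(Q \right)} = 2 Q$
$m{\left(k,l \right)} = -1 + 2 k$
$\left(m{\left(-6,j{\left(3 \right)} \right)} + 137\right) 49 = \left(\left(-1 + 2 \left(-6\right)\right) + 137\right) 49 = \left(\left(-1 - 12\right) + 137\right) 49 = \left(-13 + 137\right) 49 = 124 \cdot 49 = 6076$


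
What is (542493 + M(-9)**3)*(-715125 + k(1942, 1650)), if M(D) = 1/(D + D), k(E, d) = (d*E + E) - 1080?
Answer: 7878026807059475/5832 ≈ 1.3508e+12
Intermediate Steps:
k(E, d) = -1080 + E + E*d (k(E, d) = (E*d + E) - 1080 = (E + E*d) - 1080 = -1080 + E + E*d)
M(D) = 1/(2*D)
(542493 + M(-9)**3)*(-715125 + k(1942, 1650)) = (542493 + ((1/2)/(-9))**3)*(-715125 + (-1080 + 1942 + 1942*1650)) = (542493 + ((1/2)*(-1/9))**3)*(-715125 + (-1080 + 1942 + 3204300)) = (542493 + (-1/18)**3)*(-715125 + 3205162) = (542493 - 1/5832)*2490037 = (3163819175/5832)*2490037 = 7878026807059475/5832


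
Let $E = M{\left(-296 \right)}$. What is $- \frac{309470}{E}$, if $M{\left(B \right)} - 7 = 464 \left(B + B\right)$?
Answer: $\frac{309470}{274681} \approx 1.1267$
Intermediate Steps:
$M{\left(B \right)} = 7 + 928 B$ ($M{\left(B \right)} = 7 + 464 \left(B + B\right) = 7 + 464 \cdot 2 B = 7 + 928 B$)
$E = -274681$ ($E = 7 + 928 \left(-296\right) = 7 - 274688 = -274681$)
$- \frac{309470}{E} = - \frac{309470}{-274681} = \left(-309470\right) \left(- \frac{1}{274681}\right) = \frac{309470}{274681}$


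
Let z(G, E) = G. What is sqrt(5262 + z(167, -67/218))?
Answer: sqrt(5429) ≈ 73.682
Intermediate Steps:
sqrt(5262 + z(167, -67/218)) = sqrt(5262 + 167) = sqrt(5429)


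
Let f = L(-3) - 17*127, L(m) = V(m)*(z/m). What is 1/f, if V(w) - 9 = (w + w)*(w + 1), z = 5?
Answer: -1/2194 ≈ -0.00045579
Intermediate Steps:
V(w) = 9 + 2*w*(1 + w) (V(w) = 9 + (w + w)*(w + 1) = 9 + (2*w)*(1 + w) = 9 + 2*w*(1 + w))
L(m) = 5*(9 + 2*m + 2*m²)/m (L(m) = (9 + 2*m + 2*m²)*(5/m) = 5*(9 + 2*m + 2*m²)/m)
f = -2194 (f = (10 + 10*(-3) + 45/(-3)) - 17*127 = (10 - 30 + 45*(-⅓)) - 2159 = (10 - 30 - 15) - 2159 = -35 - 2159 = -2194)
1/f = 1/(-2194) = -1/2194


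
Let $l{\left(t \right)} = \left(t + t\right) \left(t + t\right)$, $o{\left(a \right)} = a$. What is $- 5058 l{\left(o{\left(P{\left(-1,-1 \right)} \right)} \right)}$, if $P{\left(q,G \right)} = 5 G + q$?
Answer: $-728352$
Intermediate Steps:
$P{\left(q,G \right)} = q + 5 G$
$l{\left(t \right)} = 4 t^{2}$ ($l{\left(t \right)} = 2 t 2 t = 4 t^{2}$)
$- 5058 l{\left(o{\left(P{\left(-1,-1 \right)} \right)} \right)} = - 5058 \cdot 4 \left(-1 + 5 \left(-1\right)\right)^{2} = - 5058 \cdot 4 \left(-1 - 5\right)^{2} = - 5058 \cdot 4 \left(-6\right)^{2} = - 5058 \cdot 4 \cdot 36 = \left(-5058\right) 144 = -728352$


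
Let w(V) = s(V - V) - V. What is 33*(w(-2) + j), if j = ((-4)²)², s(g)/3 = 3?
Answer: 8811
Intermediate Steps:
s(g) = 9 (s(g) = 3*3 = 9)
w(V) = 9 - V
j = 256 (j = 16² = 256)
33*(w(-2) + j) = 33*((9 - 1*(-2)) + 256) = 33*((9 + 2) + 256) = 33*(11 + 256) = 33*267 = 8811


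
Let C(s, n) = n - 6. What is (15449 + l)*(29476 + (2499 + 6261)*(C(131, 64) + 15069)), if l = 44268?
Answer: 7915010375132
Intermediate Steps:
C(s, n) = -6 + n
(15449 + l)*(29476 + (2499 + 6261)*(C(131, 64) + 15069)) = (15449 + 44268)*(29476 + (2499 + 6261)*((-6 + 64) + 15069)) = 59717*(29476 + 8760*(58 + 15069)) = 59717*(29476 + 8760*15127) = 59717*(29476 + 132512520) = 59717*132541996 = 7915010375132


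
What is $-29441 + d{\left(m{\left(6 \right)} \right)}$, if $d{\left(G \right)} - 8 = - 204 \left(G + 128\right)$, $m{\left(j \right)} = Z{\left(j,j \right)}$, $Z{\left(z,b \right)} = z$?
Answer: $-56769$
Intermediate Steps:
$m{\left(j \right)} = j$
$d{\left(G \right)} = -26104 - 204 G$ ($d{\left(G \right)} = 8 - 204 \left(G + 128\right) = 8 - 204 \left(128 + G\right) = 8 - \left(26112 + 204 G\right) = -26104 - 204 G$)
$-29441 + d{\left(m{\left(6 \right)} \right)} = -29441 - 27328 = -56769$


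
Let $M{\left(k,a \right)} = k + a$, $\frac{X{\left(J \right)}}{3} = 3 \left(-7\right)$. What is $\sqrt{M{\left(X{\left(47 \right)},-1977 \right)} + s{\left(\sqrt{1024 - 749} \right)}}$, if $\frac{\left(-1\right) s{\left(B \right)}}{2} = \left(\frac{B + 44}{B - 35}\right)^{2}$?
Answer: $\frac{7 \sqrt{-3064422 + 713120 \sqrt{11}}}{190} + \frac{\sqrt{11} \sqrt{-3064422 + 713120 \sqrt{11}}}{190} \approx 45.405 i$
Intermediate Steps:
$X{\left(J \right)} = -63$ ($X{\left(J \right)} = 3 \cdot 3 \left(-7\right) = 3 \left(-21\right) = -63$)
$M{\left(k,a \right)} = a + k$
$s{\left(B \right)} = - \frac{2 \left(44 + B\right)^{2}}{\left(-35 + B\right)^{2}}$ ($s{\left(B \right)} = - 2 \left(\frac{B + 44}{B - 35}\right)^{2} = - 2 \left(\frac{44 + B}{-35 + B}\right)^{2} = - 2 \frac{\left(44 + B\right)^{2}}{\left(-35 + B\right)^{2}} = - \frac{2 \left(44 + B\right)^{2}}{\left(-35 + B\right)^{2}}$)
$\sqrt{M{\left(X{\left(47 \right)},-1977 \right)} + s{\left(\sqrt{1024 - 749} \right)}} = \sqrt{\left(-1977 - 63\right) - \frac{2 \left(44 + \sqrt{1024 - 749}\right)^{2}}{\left(-35 + \sqrt{1024 - 749}\right)^{2}}} = \sqrt{-2040 - \frac{2 \left(44 + \sqrt{275}\right)^{2}}{\left(-35 + \sqrt{275}\right)^{2}}} = \sqrt{-2040 - \frac{2 \left(44 + 5 \sqrt{11}\right)^{2}}{\left(-35 + 5 \sqrt{11}\right)^{2}}}$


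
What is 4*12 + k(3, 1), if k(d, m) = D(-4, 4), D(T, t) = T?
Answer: 44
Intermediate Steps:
k(d, m) = -4
4*12 + k(3, 1) = 4*12 - 4 = 48 - 4 = 44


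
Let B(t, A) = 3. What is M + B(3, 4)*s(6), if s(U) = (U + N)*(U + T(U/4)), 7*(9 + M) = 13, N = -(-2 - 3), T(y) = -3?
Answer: 643/7 ≈ 91.857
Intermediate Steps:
N = 5 (N = -1*(-5) = 5)
M = -50/7 (M = -9 + (⅐)*13 = -9 + 13/7 = -50/7 ≈ -7.1429)
s(U) = (-3 + U)*(5 + U) (s(U) = (U + 5)*(U - 3) = (5 + U)*(-3 + U) = (-3 + U)*(5 + U))
M + B(3, 4)*s(6) = -50/7 + 3*(-15 + 6² + 2*6) = -50/7 + 3*(-15 + 36 + 12) = -50/7 + 3*33 = -50/7 + 99 = 643/7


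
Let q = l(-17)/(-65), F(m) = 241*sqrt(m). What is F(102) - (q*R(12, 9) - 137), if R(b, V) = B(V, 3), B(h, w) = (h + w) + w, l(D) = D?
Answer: 1730/13 + 241*sqrt(102) ≈ 2567.1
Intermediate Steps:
B(h, w) = h + 2*w
R(b, V) = 6 + V (R(b, V) = V + 2*3 = V + 6 = 6 + V)
q = 17/65 (q = -17/(-65) = -17*(-1/65) = 17/65 ≈ 0.26154)
F(102) - (q*R(12, 9) - 137) = 241*sqrt(102) - (17*(6 + 9)/65 - 137) = 241*sqrt(102) - ((17/65)*15 - 137) = 241*sqrt(102) - (51/13 - 137) = 241*sqrt(102) - 1*(-1730/13) = 241*sqrt(102) + 1730/13 = 1730/13 + 241*sqrt(102)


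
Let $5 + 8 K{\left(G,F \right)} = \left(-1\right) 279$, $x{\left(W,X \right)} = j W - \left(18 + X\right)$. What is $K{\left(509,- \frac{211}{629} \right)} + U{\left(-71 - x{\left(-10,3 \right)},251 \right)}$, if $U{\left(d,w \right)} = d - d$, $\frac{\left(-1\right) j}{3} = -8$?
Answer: $- \frac{71}{2} \approx -35.5$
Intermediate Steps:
$j = 24$ ($j = \left(-3\right) \left(-8\right) = 24$)
$x{\left(W,X \right)} = -18 - X + 24 W$ ($x{\left(W,X \right)} = 24 W - \left(18 + X\right) = -18 - X + 24 W$)
$U{\left(d,w \right)} = 0$
$K{\left(G,F \right)} = - \frac{71}{2}$ ($K{\left(G,F \right)} = - \frac{5}{8} + \frac{\left(-1\right) 279}{8} = - \frac{5}{8} + \frac{1}{8} \left(-279\right) = - \frac{5}{8} - \frac{279}{8} = - \frac{71}{2}$)
$K{\left(509,- \frac{211}{629} \right)} + U{\left(-71 - x{\left(-10,3 \right)},251 \right)} = - \frac{71}{2} + 0 = - \frac{71}{2}$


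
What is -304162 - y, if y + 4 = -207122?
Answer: -97036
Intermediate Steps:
y = -207126 (y = -4 - 207122 = -207126)
-304162 - y = -304162 - 1*(-207126) = -304162 + 207126 = -97036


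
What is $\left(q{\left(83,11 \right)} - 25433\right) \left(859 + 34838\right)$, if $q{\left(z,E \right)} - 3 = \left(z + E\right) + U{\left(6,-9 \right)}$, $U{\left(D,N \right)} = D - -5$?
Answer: $-904026525$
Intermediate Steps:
$U{\left(D,N \right)} = 5 + D$ ($U{\left(D,N \right)} = D + 5 = 5 + D$)
$q{\left(z,E \right)} = 14 + E + z$ ($q{\left(z,E \right)} = 3 + \left(\left(z + E\right) + \left(5 + 6\right)\right) = 3 + \left(\left(E + z\right) + 11\right) = 3 + \left(11 + E + z\right) = 14 + E + z$)
$\left(q{\left(83,11 \right)} - 25433\right) \left(859 + 34838\right) = \left(\left(14 + 11 + 83\right) - 25433\right) \left(859 + 34838\right) = \left(108 - 25433\right) 35697 = \left(-25325\right) 35697 = -904026525$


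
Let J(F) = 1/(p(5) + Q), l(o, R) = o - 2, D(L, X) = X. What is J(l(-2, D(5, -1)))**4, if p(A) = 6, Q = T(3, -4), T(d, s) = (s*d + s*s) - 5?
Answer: 1/625 ≈ 0.0016000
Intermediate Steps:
T(d, s) = -5 + s**2 + d*s (T(d, s) = (d*s + s**2) - 5 = (s**2 + d*s) - 5 = -5 + s**2 + d*s)
Q = -1 (Q = -5 + (-4)**2 + 3*(-4) = -5 + 16 - 12 = -1)
l(o, R) = -2 + o
J(F) = 1/5 (J(F) = 1/(6 - 1) = 1/5)
J(l(-2, D(5, -1)))**4 = (1/5)**4 = 1/625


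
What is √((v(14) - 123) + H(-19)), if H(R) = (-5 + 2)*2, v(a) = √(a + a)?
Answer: √(-129 + 2*√7) ≈ 11.122*I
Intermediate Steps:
v(a) = √2*√a (v(a) = √(2*a) = √2*√a)
H(R) = -6 (H(R) = -3*2 = -6)
√((v(14) - 123) + H(-19)) = √((√2*√14 - 123) - 6) = √((2*√7 - 123) - 6) = √((-123 + 2*√7) - 6) = √(-129 + 2*√7)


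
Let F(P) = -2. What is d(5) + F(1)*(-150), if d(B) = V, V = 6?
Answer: 306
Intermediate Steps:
d(B) = 6
d(5) + F(1)*(-150) = 6 - 2*(-150) = 6 + 300 = 306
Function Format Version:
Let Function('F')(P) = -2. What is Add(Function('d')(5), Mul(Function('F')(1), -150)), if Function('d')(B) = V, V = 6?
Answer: 306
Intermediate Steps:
Function('d')(B) = 6
Add(Function('d')(5), Mul(Function('F')(1), -150)) = Add(6, Mul(-2, -150)) = Add(6, 300) = 306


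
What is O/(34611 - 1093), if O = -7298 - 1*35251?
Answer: -42549/33518 ≈ -1.2694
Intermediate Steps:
O = -42549 (O = -7298 - 35251 = -42549)
O/(34611 - 1093) = -42549/(34611 - 1093) = -42549/33518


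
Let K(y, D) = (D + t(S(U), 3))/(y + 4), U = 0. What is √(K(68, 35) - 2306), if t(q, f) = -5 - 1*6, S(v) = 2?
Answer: I*√20751/3 ≈ 48.017*I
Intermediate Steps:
t(q, f) = -11 (t(q, f) = -5 - 6 = -11)
K(y, D) = (-11 + D)/(4 + y) (K(y, D) = (D - 11)/(y + 4) = (-11 + D)/(4 + y))
√(K(68, 35) - 2306) = √((-11 + 35)/(4 + 68) - 2306) = √(24/72 - 2306) = √((1/72)*24 - 2306) = √(⅓ - 2306) = √(-6917/3) = I*√20751/3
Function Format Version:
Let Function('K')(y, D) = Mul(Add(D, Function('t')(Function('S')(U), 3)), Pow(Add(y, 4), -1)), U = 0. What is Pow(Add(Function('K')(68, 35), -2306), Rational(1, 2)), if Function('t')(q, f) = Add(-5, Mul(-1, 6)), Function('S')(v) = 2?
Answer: Mul(Rational(1, 3), I, Pow(20751, Rational(1, 2))) ≈ Mul(48.017, I)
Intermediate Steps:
Function('t')(q, f) = -11 (Function('t')(q, f) = Add(-5, -6) = -11)
Function('K')(y, D) = Mul(Pow(Add(4, y), -1), Add(-11, D)) (Function('K')(y, D) = Mul(Add(D, -11), Pow(Add(y, 4), -1)) = Mul(Add(-11, D), Pow(Add(4, y), -1)) = Mul(Pow(Add(4, y), -1), Add(-11, D)))
Pow(Add(Function('K')(68, 35), -2306), Rational(1, 2)) = Pow(Add(Mul(Pow(Add(4, 68), -1), Add(-11, 35)), -2306), Rational(1, 2)) = Pow(Add(Mul(Pow(72, -1), 24), -2306), Rational(1, 2)) = Pow(Add(Mul(Rational(1, 72), 24), -2306), Rational(1, 2)) = Pow(Add(Rational(1, 3), -2306), Rational(1, 2)) = Pow(Rational(-6917, 3), Rational(1, 2)) = Mul(Rational(1, 3), I, Pow(20751, Rational(1, 2)))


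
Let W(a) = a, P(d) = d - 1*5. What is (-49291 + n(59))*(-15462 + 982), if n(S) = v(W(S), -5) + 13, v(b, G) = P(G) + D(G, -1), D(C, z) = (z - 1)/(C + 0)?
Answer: 713684448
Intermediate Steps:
P(d) = -5 + d (P(d) = d - 5 = -5 + d)
D(C, z) = (-1 + z)/C
v(b, G) = -5 + G - 2/G (v(b, G) = (-5 + G) + (-1 - 1)/G = (-5 + G) - 2/G = -5 + G - 2/G)
n(S) = 17/5 (n(S) = (-5 - 5 - 2/(-5)) + 13 = (-5 - 5 - 2*(-⅕)) + 13 = (-5 - 5 + ⅖) + 13 = -48/5 + 13 = 17/5)
(-49291 + n(59))*(-15462 + 982) = (-49291 + 17/5)*(-15462 + 982) = -246438/5*(-14480) = 713684448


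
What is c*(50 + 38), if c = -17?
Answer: -1496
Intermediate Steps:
c*(50 + 38) = -17*(50 + 38) = -17*88 = -1496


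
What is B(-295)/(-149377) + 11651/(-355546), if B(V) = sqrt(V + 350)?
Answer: -11651/355546 - sqrt(55)/149377 ≈ -0.032819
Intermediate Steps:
B(V) = sqrt(350 + V)
B(-295)/(-149377) + 11651/(-355546) = sqrt(350 - 295)/(-149377) + 11651/(-355546) = sqrt(55)*(-1/149377) + 11651*(-1/355546) = -sqrt(55)/149377 - 11651/355546 = -11651/355546 - sqrt(55)/149377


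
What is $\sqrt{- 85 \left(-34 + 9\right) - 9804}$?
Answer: $i \sqrt{7679} \approx 87.63 i$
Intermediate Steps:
$\sqrt{- 85 \left(-34 + 9\right) - 9804} = \sqrt{\left(-85\right) \left(-25\right) - 9804} = \sqrt{2125 - 9804} = \sqrt{-7679} = i \sqrt{7679}$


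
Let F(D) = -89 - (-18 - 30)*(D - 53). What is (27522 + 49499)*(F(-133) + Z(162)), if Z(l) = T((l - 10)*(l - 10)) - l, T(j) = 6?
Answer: -706513633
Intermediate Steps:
Z(l) = 6 - l
F(D) = -2633 + 48*D (F(D) = -89 - (-48)*(-53 + D) = -89 - (2544 - 48*D) = -89 + (-2544 + 48*D) = -2633 + 48*D)
(27522 + 49499)*(F(-133) + Z(162)) = (27522 + 49499)*((-2633 + 48*(-133)) + (6 - 1*162)) = 77021*((-2633 - 6384) + (6 - 162)) = 77021*(-9017 - 156) = 77021*(-9173) = -706513633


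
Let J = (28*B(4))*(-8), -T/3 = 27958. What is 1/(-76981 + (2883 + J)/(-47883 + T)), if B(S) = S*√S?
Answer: -131757/10142786708 ≈ -1.2990e-5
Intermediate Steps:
T = -83874 (T = -3*27958 = -83874)
B(S) = S^(3/2)
J = -1792 (J = (28*4^(3/2))*(-8) = (28*8)*(-8) = 224*(-8) = -1792)
1/(-76981 + (2883 + J)/(-47883 + T)) = 1/(-76981 + (2883 - 1792)/(-47883 - 83874)) = 1/(-76981 + 1091/(-131757)) = 1/(-76981 + 1091*(-1/131757)) = 1/(-76981 - 1091/131757) = 1/(-10142786708/131757) = -131757/10142786708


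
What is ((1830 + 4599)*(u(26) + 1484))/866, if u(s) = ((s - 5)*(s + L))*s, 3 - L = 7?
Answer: 43382892/433 ≈ 1.0019e+5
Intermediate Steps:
L = -4 (L = 3 - 1*7 = 3 - 7 = -4)
u(s) = s*(-5 + s)*(-4 + s) (u(s) = ((s - 5)*(s - 4))*s = ((-5 + s)*(-4 + s))*s = s*(-5 + s)*(-4 + s))
((1830 + 4599)*(u(26) + 1484))/866 = ((1830 + 4599)*(26*(20 + 26² - 9*26) + 1484))/866 = (6429*(26*(20 + 676 - 234) + 1484))*(1/866) = (6429*(26*462 + 1484))*(1/866) = (6429*(12012 + 1484))*(1/866) = (6429*13496)*(1/866) = 86765784*(1/866) = 43382892/433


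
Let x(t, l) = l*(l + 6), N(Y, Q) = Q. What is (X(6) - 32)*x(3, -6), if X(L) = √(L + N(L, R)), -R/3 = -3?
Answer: 0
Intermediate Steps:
R = 9 (R = -3*(-3) = 9)
x(t, l) = l*(6 + l)
X(L) = √(9 + L) (X(L) = √(L + 9) = √(9 + L))
(X(6) - 32)*x(3, -6) = (√(9 + 6) - 32)*(-6*(6 - 6)) = (√15 - 32)*(-6*0) = (-32 + √15)*0 = 0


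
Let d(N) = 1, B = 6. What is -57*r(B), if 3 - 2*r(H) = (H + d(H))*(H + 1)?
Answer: 1311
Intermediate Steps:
r(H) = 3/2 - (1 + H)²/2 (r(H) = 3/2 - (H + 1)*(H + 1)/2 = 3/2 - (1 + H)*(1 + H)/2 = 3/2 - (1 + H)²/2)
-57*r(B) = -57*(1 - 1*6 - ½*6²) = -57*(1 - 6 - ½*36) = -57*(1 - 6 - 18) = -57*(-23) = 1311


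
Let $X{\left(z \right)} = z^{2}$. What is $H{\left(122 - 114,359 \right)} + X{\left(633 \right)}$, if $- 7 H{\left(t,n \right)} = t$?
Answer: $\frac{2804815}{7} \approx 4.0069 \cdot 10^{5}$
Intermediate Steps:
$H{\left(t,n \right)} = - \frac{t}{7}$
$H{\left(122 - 114,359 \right)} + X{\left(633 \right)} = - \frac{122 - 114}{7} + 633^{2} = - \frac{122 - 114}{7} + 400689 = \left(- \frac{1}{7}\right) 8 + 400689 = - \frac{8}{7} + 400689 = \frac{2804815}{7}$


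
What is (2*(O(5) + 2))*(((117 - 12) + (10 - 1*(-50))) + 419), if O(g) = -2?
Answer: 0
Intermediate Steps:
(2*(O(5) + 2))*(((117 - 12) + (10 - 1*(-50))) + 419) = (2*(-2 + 2))*(((117 - 12) + (10 - 1*(-50))) + 419) = (2*0)*((105 + (10 + 50)) + 419) = 0*((105 + 60) + 419) = 0*(165 + 419) = 0*584 = 0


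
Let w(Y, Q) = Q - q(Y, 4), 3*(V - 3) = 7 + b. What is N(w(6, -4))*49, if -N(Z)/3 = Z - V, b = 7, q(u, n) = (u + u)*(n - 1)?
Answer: 7007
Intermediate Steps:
q(u, n) = 2*u*(-1 + n) (q(u, n) = (2*u)*(-1 + n) = 2*u*(-1 + n))
V = 23/3 (V = 3 + (7 + 7)/3 = 3 + (⅓)*14 = 3 + 14/3 = 23/3 ≈ 7.6667)
w(Y, Q) = Q - 6*Y (w(Y, Q) = Q - 2*Y*(-1 + 4) = Q - 2*Y*3 = Q - 6*Y)
N(Z) = 23 - 3*Z (N(Z) = -3*(Z - 1*23/3) = -3*(Z - 23/3) = -3*(-23/3 + Z) = 23 - 3*Z)
N(w(6, -4))*49 = (23 - 3*(-4 - 6*6))*49 = (23 - 3*(-4 - 36))*49 = (23 - 3*(-40))*49 = (23 + 120)*49 = 143*49 = 7007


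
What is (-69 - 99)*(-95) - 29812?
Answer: -13852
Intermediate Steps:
(-69 - 99)*(-95) - 29812 = -168*(-95) - 29812 = 15960 - 29812 = -13852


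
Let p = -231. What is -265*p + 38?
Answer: 61253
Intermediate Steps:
-265*p + 38 = -265*(-231) + 38 = 61215 + 38 = 61253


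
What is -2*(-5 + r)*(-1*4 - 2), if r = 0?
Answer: -60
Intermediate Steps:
-2*(-5 + r)*(-1*4 - 2) = -2*(-5 + 0)*(-1*4 - 2) = -(-10)*(-4 - 2) = -(-10)*(-6) = -2*30 = -60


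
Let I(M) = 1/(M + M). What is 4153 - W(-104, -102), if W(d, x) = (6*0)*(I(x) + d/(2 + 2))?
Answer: 4153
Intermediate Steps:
I(M) = 1/(2*M)
W(d, x) = 0 (W(d, x) = (6*0)*(1/(2*x) + d/(2 + 2)) = 0*(1/(2*x) + d/4) = 0)
4153 - W(-104, -102) = 4153 - 1*0 = 4153 + 0 = 4153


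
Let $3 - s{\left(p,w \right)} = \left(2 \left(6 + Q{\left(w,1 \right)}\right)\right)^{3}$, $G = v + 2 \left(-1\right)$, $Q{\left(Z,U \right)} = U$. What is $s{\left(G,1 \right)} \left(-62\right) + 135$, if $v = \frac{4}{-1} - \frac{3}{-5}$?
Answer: $170077$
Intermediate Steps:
$v = - \frac{17}{5}$ ($v = 4 \left(-1\right) - - \frac{3}{5} = -4 + \frac{3}{5} = - \frac{17}{5} \approx -3.4$)
$G = - \frac{27}{5}$ ($G = - \frac{17}{5} + 2 \left(-1\right) = - \frac{17}{5} - 2 = - \frac{27}{5} \approx -5.4$)
$s{\left(p,w \right)} = -2741$ ($s{\left(p,w \right)} = 3 - \left(2 \left(6 + 1\right)\right)^{3} = 3 - \left(2 \cdot 7\right)^{3} = 3 - 14^{3} = 3 - 2744 = -2741$)
$s{\left(G,1 \right)} \left(-62\right) + 135 = \left(-2741\right) \left(-62\right) + 135 = 169942 + 135 = 170077$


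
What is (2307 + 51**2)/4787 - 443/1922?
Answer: 7312535/9200614 ≈ 0.79479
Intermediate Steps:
(2307 + 51**2)/4787 - 443/1922 = (2307 + 2601)*(1/4787) - 443*1/1922 = 4908*(1/4787) - 443/1922 = 4908/4787 - 443/1922 = 7312535/9200614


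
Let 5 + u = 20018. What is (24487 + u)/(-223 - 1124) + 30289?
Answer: 40754783/1347 ≈ 30256.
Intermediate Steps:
u = 20013 (u = -5 + 20018 = 20013)
(24487 + u)/(-223 - 1124) + 30289 = (24487 + 20013)/(-223 - 1124) + 30289 = 44500/(-1347) + 30289 = 44500*(-1/1347) + 30289 = -44500/1347 + 30289 = 40754783/1347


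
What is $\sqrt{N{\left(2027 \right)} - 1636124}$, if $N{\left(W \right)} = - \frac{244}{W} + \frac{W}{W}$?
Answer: $\frac{3 i \sqrt{746931834695}}{2027} \approx 1279.1 i$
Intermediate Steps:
$N{\left(W \right)} = 1 - \frac{244}{W}$ ($N{\left(W \right)} = - \frac{244}{W} + 1 = 1 - \frac{244}{W}$)
$\sqrt{N{\left(2027 \right)} - 1636124} = \sqrt{\frac{-244 + 2027}{2027} - 1636124} = \sqrt{\frac{1}{2027} \cdot 1783 - 1636124} = \sqrt{\frac{1783}{2027} - 1636124} = \sqrt{- \frac{3316421565}{2027}} = \frac{3 i \sqrt{746931834695}}{2027}$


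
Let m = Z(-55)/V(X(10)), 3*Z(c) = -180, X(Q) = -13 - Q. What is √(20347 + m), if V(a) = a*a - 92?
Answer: √3885620023/437 ≈ 142.64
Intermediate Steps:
Z(c) = -60 (Z(c) = (⅓)*(-180) = -60)
V(a) = -92 + a² (V(a) = a² - 92 = -92 + a²)
m = -60/437 (m = -60/(-92 + (-13 - 1*10)²) = -60/(-92 + (-13 - 10)²) = -60/(-92 + (-23)²) = -60/(-92 + 529) = -60/437 ≈ -0.13730)
√(20347 + m) = √(20347 - 60/437) = √(8891579/437) = √3885620023/437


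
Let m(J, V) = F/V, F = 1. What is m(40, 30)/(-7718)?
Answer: -1/231540 ≈ -4.3189e-6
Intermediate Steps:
m(J, V) = 1/V
m(40, 30)/(-7718) = 1/(30*(-7718)) = (1/30)*(-1/7718) = -1/231540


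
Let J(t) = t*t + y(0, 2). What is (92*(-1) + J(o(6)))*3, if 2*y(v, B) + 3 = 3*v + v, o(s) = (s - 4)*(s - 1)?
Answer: 39/2 ≈ 19.500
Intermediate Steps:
o(s) = (-1 + s)*(-4 + s) (o(s) = (-4 + s)*(-1 + s) = (-1 + s)*(-4 + s))
y(v, B) = -3/2 + 2*v (y(v, B) = -3/2 + (3*v + v)/2 = -3/2 + (4*v)/2 = -3/2 + 2*v)
J(t) = -3/2 + t² (J(t) = t*t + (-3/2 + 2*0) = t² + (-3/2 + 0) = t² - 3/2 = -3/2 + t²)
(92*(-1) + J(o(6)))*3 = (92*(-1) + (-3/2 + (4 + 6² - 5*6)²))*3 = (-92 + (-3/2 + (4 + 36 - 30)²))*3 = (-92 + (-3/2 + 10²))*3 = (-92 + (-3/2 + 100))*3 = (-92 + 197/2)*3 = (13/2)*3 = 39/2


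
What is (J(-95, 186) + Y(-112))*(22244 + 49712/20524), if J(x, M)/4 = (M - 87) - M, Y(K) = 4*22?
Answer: -29678061920/5131 ≈ -5.7841e+6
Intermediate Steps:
Y(K) = 88
J(x, M) = -348 (J(x, M) = 4*((M - 87) - M) = 4*((-87 + M) - M) = 4*(-87) = -348)
(J(-95, 186) + Y(-112))*(22244 + 49712/20524) = (-348 + 88)*(22244 + 49712/20524) = -260*(22244 + 49712*(1/20524)) = -260*(22244 + 12428/5131) = -260*114146392/5131 = -29678061920/5131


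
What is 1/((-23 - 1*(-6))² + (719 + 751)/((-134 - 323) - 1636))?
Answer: 299/86201 ≈ 0.0034686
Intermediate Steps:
1/((-23 - 1*(-6))² + (719 + 751)/((-134 - 323) - 1636)) = 1/((-23 + 6)² + 1470/(-457 - 1636)) = 1/((-17)² + 1470/(-2093)) = 1/(289 + 1470*(-1/2093)) = 1/(289 - 210/299) = 1/(86201/299) = 299/86201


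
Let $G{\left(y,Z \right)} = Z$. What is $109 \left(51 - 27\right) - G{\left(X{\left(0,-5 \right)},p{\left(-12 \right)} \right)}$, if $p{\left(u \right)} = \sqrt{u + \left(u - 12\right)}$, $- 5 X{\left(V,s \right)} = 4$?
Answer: $2616 - 6 i \approx 2616.0 - 6.0 i$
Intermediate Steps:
$X{\left(V,s \right)} = - \frac{4}{5}$ ($X{\left(V,s \right)} = \left(- \frac{1}{5}\right) 4 = - \frac{4}{5}$)
$p{\left(u \right)} = \sqrt{-12 + 2 u}$ ($p{\left(u \right)} = \sqrt{u + \left(-12 + u\right)} = \sqrt{-12 + 2 u}$)
$109 \left(51 - 27\right) - G{\left(X{\left(0,-5 \right)},p{\left(-12 \right)} \right)} = 109 \left(51 - 27\right) - \sqrt{-12 + 2 \left(-12\right)} = 109 \cdot 24 - \sqrt{-12 - 24} = 2616 - \sqrt{-36} = 2616 - 6 i$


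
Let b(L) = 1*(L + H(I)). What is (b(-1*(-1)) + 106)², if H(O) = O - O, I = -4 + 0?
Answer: 11449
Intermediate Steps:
I = -4
H(O) = 0
b(L) = L (b(L) = 1*(L + 0) = 1*L = L)
(b(-1*(-1)) + 106)² = (-1*(-1) + 106)² = (1 + 106)² = 107² = 11449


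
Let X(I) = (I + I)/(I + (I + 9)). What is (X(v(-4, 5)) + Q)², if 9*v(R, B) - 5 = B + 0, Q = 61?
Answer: 38204761/10201 ≈ 3745.2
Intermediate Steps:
v(R, B) = 5/9 + B/9 (v(R, B) = 5/9 + (B + 0)/9 = 5/9 + B/9)
X(I) = 2*I/(9 + 2*I) (X(I) = (2*I)/(I + (9 + I)) = (2*I)/(9 + 2*I) = 2*I/(9 + 2*I))
(X(v(-4, 5)) + Q)² = (2*(5/9 + (⅑)*5)/(9 + 2*(5/9 + (⅑)*5)) + 61)² = (2*(5/9 + 5/9)/(9 + 2*(5/9 + 5/9)) + 61)² = (2*(10/9)/(9 + 2*(10/9)) + 61)² = (2*(10/9)/(9 + 20/9) + 61)² = (2*(10/9)/(101/9) + 61)² = (2*(10/9)*(9/101) + 61)² = (20/101 + 61)² = (6181/101)² = 38204761/10201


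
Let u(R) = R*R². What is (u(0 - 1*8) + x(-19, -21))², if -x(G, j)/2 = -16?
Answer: 230400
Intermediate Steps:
x(G, j) = 32 (x(G, j) = -2*(-16) = 32)
u(R) = R³
(u(0 - 1*8) + x(-19, -21))² = ((0 - 1*8)³ + 32)² = ((0 - 8)³ + 32)² = ((-8)³ + 32)² = (-512 + 32)² = (-480)² = 230400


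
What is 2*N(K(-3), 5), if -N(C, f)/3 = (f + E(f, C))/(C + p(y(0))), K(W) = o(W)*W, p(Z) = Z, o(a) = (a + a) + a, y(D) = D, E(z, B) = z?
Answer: -20/9 ≈ -2.2222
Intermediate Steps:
o(a) = 3*a (o(a) = 2*a + a = 3*a)
K(W) = 3*W**2 (K(W) = (3*W)*W = 3*W**2)
N(C, f) = -6*f/C (N(C, f) = -3*(f + f)/(C + 0) = -3*2*f/C = -6*f/C)
2*N(K(-3), 5) = 2*(-6*5/3*(-3)**2) = 2*(-6*5/3*9) = 2*(-6*5/27) = 2*(-6*5*1/27) = 2*(-10/9) = -20/9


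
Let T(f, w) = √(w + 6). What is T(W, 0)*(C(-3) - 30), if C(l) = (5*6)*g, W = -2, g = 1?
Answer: 0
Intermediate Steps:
T(f, w) = √(6 + w)
C(l) = 30 (C(l) = (5*6)*1 = 30*1 = 30)
T(W, 0)*(C(-3) - 30) = √(6 + 0)*(30 - 30) = √6*0 = 0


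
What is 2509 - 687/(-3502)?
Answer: 8787205/3502 ≈ 2509.2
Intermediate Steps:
2509 - 687/(-3502) = 2509 - 687*(-1/3502) = 2509 + 687/3502 = 8787205/3502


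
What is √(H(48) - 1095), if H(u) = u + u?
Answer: 3*I*√111 ≈ 31.607*I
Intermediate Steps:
H(u) = 2*u
√(H(48) - 1095) = √(2*48 - 1095) = √(96 - 1095) = √(-999) = 3*I*√111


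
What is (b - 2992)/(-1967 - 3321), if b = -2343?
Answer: 5335/5288 ≈ 1.0089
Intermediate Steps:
(b - 2992)/(-1967 - 3321) = (-2343 - 2992)/(-1967 - 3321) = -5335/(-5288) = -5335*(-1/5288) = 5335/5288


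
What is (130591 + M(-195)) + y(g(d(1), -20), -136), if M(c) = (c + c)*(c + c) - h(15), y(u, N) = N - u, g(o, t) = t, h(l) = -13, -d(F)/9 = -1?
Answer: 282588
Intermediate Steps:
d(F) = 9 (d(F) = -9*(-1) = 9)
M(c) = 13 + 4*c² (M(c) = (c + c)*(c + c) - 1*(-13) = (2*c)*(2*c) + 13 = 4*c² + 13 = 13 + 4*c²)
(130591 + M(-195)) + y(g(d(1), -20), -136) = (130591 + (13 + 4*(-195)²)) + (-136 - 1*(-20)) = (130591 + (13 + 4*38025)) + (-136 + 20) = (130591 + (13 + 152100)) - 116 = (130591 + 152113) - 116 = 282704 - 116 = 282588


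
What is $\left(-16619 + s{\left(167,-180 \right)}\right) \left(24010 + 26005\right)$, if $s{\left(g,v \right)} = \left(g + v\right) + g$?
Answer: $-823496975$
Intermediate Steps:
$s{\left(g,v \right)} = v + 2 g$
$\left(-16619 + s{\left(167,-180 \right)}\right) \left(24010 + 26005\right) = \left(-16619 + \left(-180 + 2 \cdot 167\right)\right) \left(24010 + 26005\right) = \left(-16619 + \left(-180 + 334\right)\right) 50015 = \left(-16619 + 154\right) 50015 = \left(-16465\right) 50015 = -823496975$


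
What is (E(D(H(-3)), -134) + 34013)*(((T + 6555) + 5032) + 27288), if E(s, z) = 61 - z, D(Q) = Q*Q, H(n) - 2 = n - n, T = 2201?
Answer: 1405127808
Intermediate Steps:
H(n) = 2 (H(n) = 2 + (n - n) = 2 + 0 = 2)
D(Q) = Q²
(E(D(H(-3)), -134) + 34013)*(((T + 6555) + 5032) + 27288) = ((61 - 1*(-134)) + 34013)*(((2201 + 6555) + 5032) + 27288) = ((61 + 134) + 34013)*((8756 + 5032) + 27288) = (195 + 34013)*(13788 + 27288) = 34208*41076 = 1405127808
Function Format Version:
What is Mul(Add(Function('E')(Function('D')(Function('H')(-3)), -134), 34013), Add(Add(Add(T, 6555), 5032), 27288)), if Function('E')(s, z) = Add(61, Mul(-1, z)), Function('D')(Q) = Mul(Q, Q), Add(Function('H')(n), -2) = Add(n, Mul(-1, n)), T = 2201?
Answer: 1405127808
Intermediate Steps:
Function('H')(n) = 2 (Function('H')(n) = Add(2, Add(n, Mul(-1, n))) = Add(2, 0) = 2)
Function('D')(Q) = Pow(Q, 2)
Mul(Add(Function('E')(Function('D')(Function('H')(-3)), -134), 34013), Add(Add(Add(T, 6555), 5032), 27288)) = Mul(Add(Add(61, Mul(-1, -134)), 34013), Add(Add(Add(2201, 6555), 5032), 27288)) = Mul(Add(Add(61, 134), 34013), Add(Add(8756, 5032), 27288)) = Mul(Add(195, 34013), Add(13788, 27288)) = Mul(34208, 41076) = 1405127808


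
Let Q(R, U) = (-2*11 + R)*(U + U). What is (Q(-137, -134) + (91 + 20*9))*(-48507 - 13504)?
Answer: -2659217713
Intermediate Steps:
Q(R, U) = 2*U*(-22 + R) (Q(R, U) = (-22 + R)*(2*U) = 2*U*(-22 + R))
(Q(-137, -134) + (91 + 20*9))*(-48507 - 13504) = (2*(-134)*(-22 - 137) + (91 + 20*9))*(-48507 - 13504) = (2*(-134)*(-159) + (91 + 180))*(-62011) = (42612 + 271)*(-62011) = 42883*(-62011) = -2659217713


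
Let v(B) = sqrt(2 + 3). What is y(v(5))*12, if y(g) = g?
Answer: 12*sqrt(5) ≈ 26.833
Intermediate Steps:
v(B) = sqrt(5)
y(v(5))*12 = sqrt(5)*12 = 12*sqrt(5)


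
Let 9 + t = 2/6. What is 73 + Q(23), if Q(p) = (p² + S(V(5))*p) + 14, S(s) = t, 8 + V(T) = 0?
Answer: 1250/3 ≈ 416.67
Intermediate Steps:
t = -26/3 (t = -9 + 2/6 = -9 + 2*(⅙) = -9 + ⅓ = -26/3 ≈ -8.6667)
V(T) = -8 (V(T) = -8 + 0 = -8)
S(s) = -26/3
Q(p) = 14 + p² - 26*p/3 (Q(p) = (p² - 26*p/3) + 14 = 14 + p² - 26*p/3)
73 + Q(23) = 73 + (14 + 23² - 26/3*23) = 73 + (14 + 529 - 598/3) = 73 + 1031/3 = 1250/3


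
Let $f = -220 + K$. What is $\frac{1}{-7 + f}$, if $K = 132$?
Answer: $- \frac{1}{95} \approx -0.010526$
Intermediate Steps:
$f = -88$ ($f = -220 + 132 = -88$)
$\frac{1}{-7 + f} = \frac{1}{-7 - 88} = \frac{1}{-95} = - \frac{1}{95}$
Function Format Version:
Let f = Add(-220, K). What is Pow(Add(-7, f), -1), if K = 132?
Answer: Rational(-1, 95) ≈ -0.010526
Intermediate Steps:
f = -88 (f = Add(-220, 132) = -88)
Pow(Add(-7, f), -1) = Pow(Add(-7, -88), -1) = Pow(-95, -1) = Rational(-1, 95)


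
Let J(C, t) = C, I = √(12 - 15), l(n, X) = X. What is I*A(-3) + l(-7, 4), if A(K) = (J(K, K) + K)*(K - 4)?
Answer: 4 + 42*I*√3 ≈ 4.0 + 72.746*I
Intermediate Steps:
I = I*√3 (I = √(-3) = I*√3 ≈ 1.732*I)
A(K) = 2*K*(-4 + K) (A(K) = (K + K)*(K - 4) = (2*K)*(-4 + K) = 2*K*(-4 + K))
I*A(-3) + l(-7, 4) = (I*√3)*(2*(-3)*(-4 - 3)) + 4 = (I*√3)*(2*(-3)*(-7)) + 4 = (I*√3)*42 + 4 = 42*I*√3 + 4 = 4 + 42*I*√3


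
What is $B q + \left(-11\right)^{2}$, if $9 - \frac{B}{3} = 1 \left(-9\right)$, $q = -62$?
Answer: $-3227$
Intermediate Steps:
$B = 54$ ($B = 27 - 3 \cdot 1 \left(-9\right) = 27 - -27 = 27 + 27 = 54$)
$B q + \left(-11\right)^{2} = 54 \left(-62\right) + \left(-11\right)^{2} = -3348 + 121 = -3227$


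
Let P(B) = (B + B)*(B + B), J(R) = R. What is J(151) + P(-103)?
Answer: 42587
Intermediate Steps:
P(B) = 4*B² (P(B) = (2*B)*(2*B) = 4*B²)
J(151) + P(-103) = 151 + 4*(-103)² = 151 + 4*10609 = 151 + 42436 = 42587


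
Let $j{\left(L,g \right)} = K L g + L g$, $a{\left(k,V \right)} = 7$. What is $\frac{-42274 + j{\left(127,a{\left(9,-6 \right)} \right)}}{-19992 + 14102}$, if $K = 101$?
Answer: $- \frac{24202}{2945} \approx -8.218$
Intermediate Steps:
$j{\left(L,g \right)} = 102 L g$ ($j{\left(L,g \right)} = 101 L g + L g = 102 L g$)
$\frac{-42274 + j{\left(127,a{\left(9,-6 \right)} \right)}}{-19992 + 14102} = \frac{-42274 + 102 \cdot 127 \cdot 7}{-19992 + 14102} = \frac{-42274 + 90678}{-5890} = 48404 \left(- \frac{1}{5890}\right) = - \frac{24202}{2945}$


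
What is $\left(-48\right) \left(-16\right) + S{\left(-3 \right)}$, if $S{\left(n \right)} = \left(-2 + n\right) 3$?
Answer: $753$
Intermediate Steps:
$S{\left(n \right)} = -6 + 3 n$
$\left(-48\right) \left(-16\right) + S{\left(-3 \right)} = \left(-48\right) \left(-16\right) + \left(-6 + 3 \left(-3\right)\right) = 768 - 15 = 753$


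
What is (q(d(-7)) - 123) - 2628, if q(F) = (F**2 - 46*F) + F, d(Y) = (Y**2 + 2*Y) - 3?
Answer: -3167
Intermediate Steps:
d(Y) = -3 + Y**2 + 2*Y
q(F) = F**2 - 45*F
(q(d(-7)) - 123) - 2628 = ((-3 + (-7)**2 + 2*(-7))*(-45 + (-3 + (-7)**2 + 2*(-7))) - 123) - 2628 = ((-3 + 49 - 14)*(-45 + (-3 + 49 - 14)) - 123) - 2628 = (32*(-45 + 32) - 123) - 2628 = (32*(-13) - 123) - 2628 = (-416 - 123) - 2628 = -539 - 2628 = -3167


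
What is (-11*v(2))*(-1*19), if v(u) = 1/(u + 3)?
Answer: 209/5 ≈ 41.800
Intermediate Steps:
v(u) = 1/(3 + u)
(-11*v(2))*(-1*19) = (-11/(3 + 2))*(-1*19) = -11/5*(-19) = 209/5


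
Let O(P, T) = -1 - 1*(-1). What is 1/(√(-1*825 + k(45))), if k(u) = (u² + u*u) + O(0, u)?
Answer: √129/645 ≈ 0.017609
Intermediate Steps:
O(P, T) = 0 (O(P, T) = -1 + 1 = 0)
k(u) = 2*u² (k(u) = (u² + u*u) + 0 = (u² + u²) + 0 = 2*u² + 0 = 2*u²)
1/(√(-1*825 + k(45))) = 1/(√(-1*825 + 2*45²)) = 1/(√(-825 + 2*2025)) = 1/(√(-825 + 4050)) = 1/(√3225) = 1/(5*√129) = √129/645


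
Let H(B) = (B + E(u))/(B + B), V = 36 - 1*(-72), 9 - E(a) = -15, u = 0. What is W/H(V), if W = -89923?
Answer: -1618614/11 ≈ -1.4715e+5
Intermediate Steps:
E(a) = 24 (E(a) = 9 - 1*(-15) = 9 + 15 = 24)
V = 108 (V = 36 + 72 = 108)
H(B) = (24 + B)/(2*B) (H(B) = (B + 24)/(B + B) = (24 + B)/((2*B)) = (24 + B)*(1/(2*B)) = (24 + B)/(2*B))
W/H(V) = -89923*216/(24 + 108) = -89923/((½)*(1/108)*132) = -89923/11/18 = -89923*18/11 = -1618614/11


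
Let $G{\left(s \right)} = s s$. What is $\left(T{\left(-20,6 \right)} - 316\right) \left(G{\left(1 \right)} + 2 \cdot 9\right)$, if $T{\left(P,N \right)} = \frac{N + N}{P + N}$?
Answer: $- \frac{42142}{7} \approx -6020.3$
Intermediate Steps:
$G{\left(s \right)} = s^{2}$
$T{\left(P,N \right)} = \frac{2 N}{N + P}$
$\left(T{\left(-20,6 \right)} - 316\right) \left(G{\left(1 \right)} + 2 \cdot 9\right) = \left(2 \cdot 6 \frac{1}{6 - 20} - 316\right) \left(1^{2} + 2 \cdot 9\right) = \left(2 \cdot 6 \frac{1}{-14} - 316\right) \left(1 + 18\right) = \left(2 \cdot 6 \left(- \frac{1}{14}\right) - 316\right) 19 = \left(- \frac{6}{7} - 316\right) 19 = \left(- \frac{2218}{7}\right) 19 = - \frac{42142}{7}$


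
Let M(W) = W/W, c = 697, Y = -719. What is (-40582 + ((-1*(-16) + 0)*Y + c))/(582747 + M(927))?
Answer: -51389/582748 ≈ -0.088184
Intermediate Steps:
M(W) = 1
(-40582 + ((-1*(-16) + 0)*Y + c))/(582747 + M(927)) = (-40582 + ((-1*(-16) + 0)*(-719) + 697))/(582747 + 1) = (-40582 + ((16 + 0)*(-719) + 697))/582748 = (-40582 + (16*(-719) + 697))*(1/582748) = (-40582 + (-11504 + 697))*(1/582748) = (-40582 - 10807)*(1/582748) = -51389*1/582748 = -51389/582748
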